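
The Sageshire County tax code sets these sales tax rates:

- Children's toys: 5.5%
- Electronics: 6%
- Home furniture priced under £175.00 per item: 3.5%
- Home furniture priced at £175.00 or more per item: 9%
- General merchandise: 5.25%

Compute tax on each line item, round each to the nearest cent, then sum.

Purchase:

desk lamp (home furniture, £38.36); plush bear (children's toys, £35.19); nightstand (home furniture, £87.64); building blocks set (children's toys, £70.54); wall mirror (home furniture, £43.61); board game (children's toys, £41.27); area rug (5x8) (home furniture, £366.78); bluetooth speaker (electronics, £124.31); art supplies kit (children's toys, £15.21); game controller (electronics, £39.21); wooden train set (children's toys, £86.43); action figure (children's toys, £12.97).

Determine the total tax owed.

Desk lamp £38.36: home furniture, under £175.00 → 3.5% → £1.34
Plush bear £35.19: children's toys → 5.5% → £1.94
Nightstand £87.64: home furniture, under £175.00 → 3.5% → £3.07
Building blocks set £70.54: children's toys → 5.5% → £3.88
Wall mirror £43.61: home furniture, under £175.00 → 3.5% → £1.53
Board game £41.27: children's toys → 5.5% → £2.27
Area rug (5x8) £366.78: home furniture, £175.00 or more → 9% → £33.01
Bluetooth speaker £124.31: electronics → 6% → £7.46
Art supplies kit £15.21: children's toys → 5.5% → £0.84
Game controller £39.21: electronics → 6% → £2.35
Wooden train set £86.43: children's toys → 5.5% → £4.75
Action figure £12.97: children's toys → 5.5% → £0.71
Total tax = £1.34 + £1.94 + £3.07 + £3.88 + £1.53 + £2.27 + £33.01 + £7.46 + £0.84 + £2.35 + £4.75 + £0.71 = £63.15

£63.15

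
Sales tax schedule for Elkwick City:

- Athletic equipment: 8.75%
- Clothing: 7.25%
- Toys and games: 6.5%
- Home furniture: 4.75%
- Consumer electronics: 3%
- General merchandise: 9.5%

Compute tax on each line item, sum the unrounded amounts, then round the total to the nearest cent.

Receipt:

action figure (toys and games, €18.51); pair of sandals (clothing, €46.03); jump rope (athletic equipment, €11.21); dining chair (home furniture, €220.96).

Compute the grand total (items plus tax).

Action figure €18.51: toys and games → 6.5% → €1.20315
Pair of sandals €46.03: clothing → 7.25% → €3.337175
Jump rope €11.21: athletic equipment → 8.75% → €0.980875
Dining chair €220.96: home furniture → 4.75% → €10.4956
Subtotal = €296.71; unrounded tax = €16.0168 → €16.02; total due = €312.73

€312.73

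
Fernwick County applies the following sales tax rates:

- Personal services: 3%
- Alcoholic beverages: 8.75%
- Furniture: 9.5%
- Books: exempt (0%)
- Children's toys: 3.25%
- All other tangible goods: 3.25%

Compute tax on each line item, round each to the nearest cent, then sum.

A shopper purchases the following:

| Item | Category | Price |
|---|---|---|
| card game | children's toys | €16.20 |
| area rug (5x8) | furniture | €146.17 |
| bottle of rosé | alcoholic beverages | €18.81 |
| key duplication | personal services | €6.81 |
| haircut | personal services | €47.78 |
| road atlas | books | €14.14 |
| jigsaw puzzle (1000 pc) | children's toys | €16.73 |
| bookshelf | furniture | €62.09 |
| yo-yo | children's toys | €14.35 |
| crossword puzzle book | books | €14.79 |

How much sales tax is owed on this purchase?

€24.61

Card game €16.20: children's toys → 3.25% → €0.53
Area rug (5x8) €146.17: furniture → 9.5% → €13.89
Bottle of rosé €18.81: alcoholic beverages → 8.75% → €1.65
Key duplication €6.81: personal services → 3% → €0.20
Haircut €47.78: personal services → 3% → €1.43
Road atlas €14.14: books → 0% → €0.00
Jigsaw puzzle (1000 pc) €16.73: children's toys → 3.25% → €0.54
Bookshelf €62.09: furniture → 9.5% → €5.90
Yo-yo €14.35: children's toys → 3.25% → €0.47
Crossword puzzle book €14.79: books → 0% → €0.00
Total tax = €0.53 + €13.89 + €1.65 + €0.20 + €1.43 + €0.54 + €5.90 + €0.47 = €24.61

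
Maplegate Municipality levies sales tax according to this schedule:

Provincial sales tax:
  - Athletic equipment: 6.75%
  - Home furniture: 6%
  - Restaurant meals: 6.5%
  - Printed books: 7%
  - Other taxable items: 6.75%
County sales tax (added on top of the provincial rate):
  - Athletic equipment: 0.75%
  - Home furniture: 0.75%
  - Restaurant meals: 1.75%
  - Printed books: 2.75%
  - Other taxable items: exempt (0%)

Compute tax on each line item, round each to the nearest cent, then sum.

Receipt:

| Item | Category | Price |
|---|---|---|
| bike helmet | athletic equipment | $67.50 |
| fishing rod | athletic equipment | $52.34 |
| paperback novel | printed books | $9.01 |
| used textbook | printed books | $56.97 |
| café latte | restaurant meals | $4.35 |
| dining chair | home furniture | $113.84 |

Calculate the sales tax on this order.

Bike helmet $67.50: athletic equipment → 6.75% + 0.75% county = 7.5% → $5.06
Fishing rod $52.34: athletic equipment → 6.75% + 0.75% county = 7.5% → $3.93
Paperback novel $9.01: printed books → 7% + 2.75% county = 9.75% → $0.88
Used textbook $56.97: printed books → 7% + 2.75% county = 9.75% → $5.55
Café latte $4.35: restaurant meals → 6.5% + 1.75% county = 8.25% → $0.36
Dining chair $113.84: home furniture → 6% + 0.75% county = 6.75% → $7.68
Total tax = $5.06 + $3.93 + $0.88 + $5.55 + $0.36 + $7.68 = $23.46

$23.46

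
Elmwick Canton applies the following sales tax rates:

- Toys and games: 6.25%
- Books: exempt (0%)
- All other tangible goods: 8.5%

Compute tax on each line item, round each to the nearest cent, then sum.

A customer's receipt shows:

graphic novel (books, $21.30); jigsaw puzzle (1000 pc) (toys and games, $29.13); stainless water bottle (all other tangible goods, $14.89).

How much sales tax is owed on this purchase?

$3.09

Graphic novel $21.30: books → 0% → $0.00
Jigsaw puzzle (1000 pc) $29.13: toys and games → 6.25% → $1.82
Stainless water bottle $14.89: all other tangible goods → 8.5% → $1.27
Total tax = $1.82 + $1.27 = $3.09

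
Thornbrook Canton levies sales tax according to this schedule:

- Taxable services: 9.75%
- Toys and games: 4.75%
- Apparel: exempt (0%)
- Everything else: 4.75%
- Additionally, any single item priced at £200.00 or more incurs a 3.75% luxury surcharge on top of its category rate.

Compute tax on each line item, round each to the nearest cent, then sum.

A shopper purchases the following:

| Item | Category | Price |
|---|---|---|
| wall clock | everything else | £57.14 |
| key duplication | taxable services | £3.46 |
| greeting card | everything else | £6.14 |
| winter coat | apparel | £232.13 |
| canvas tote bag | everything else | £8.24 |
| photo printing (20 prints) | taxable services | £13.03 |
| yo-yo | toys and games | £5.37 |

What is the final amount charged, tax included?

£339.47

Wall clock £57.14: everything else → 4.75% → £2.71
Key duplication £3.46: taxable services → 9.75% → £0.34
Greeting card £6.14: everything else → 4.75% → £0.29
Winter coat £232.13: apparel → 0% + 3.75% surcharge = 3.75% → £8.70
Canvas tote bag £8.24: everything else → 4.75% → £0.39
Photo printing (20 prints) £13.03: taxable services → 9.75% → £1.27
Yo-yo £5.37: toys and games → 4.75% → £0.26
Subtotal = £325.51; tax = £13.96; total due = £339.47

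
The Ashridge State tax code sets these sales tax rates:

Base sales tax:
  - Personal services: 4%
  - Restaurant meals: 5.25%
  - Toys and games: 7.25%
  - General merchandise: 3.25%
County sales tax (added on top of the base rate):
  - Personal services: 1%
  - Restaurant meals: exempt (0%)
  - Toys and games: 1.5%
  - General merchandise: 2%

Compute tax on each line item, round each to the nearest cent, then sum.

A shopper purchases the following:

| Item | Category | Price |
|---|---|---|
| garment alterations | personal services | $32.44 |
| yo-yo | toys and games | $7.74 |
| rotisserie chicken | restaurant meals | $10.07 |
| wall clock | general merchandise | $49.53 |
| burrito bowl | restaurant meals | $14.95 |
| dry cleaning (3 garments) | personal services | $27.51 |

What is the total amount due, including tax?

$149.83

Garment alterations $32.44: personal services → 4% + 1% county = 5% → $1.62
Yo-yo $7.74: toys and games → 7.25% + 1.5% county = 8.75% → $0.68
Rotisserie chicken $10.07: restaurant meals → 5.25% + 0% county = 5.25% → $0.53
Wall clock $49.53: general merchandise → 3.25% + 2% county = 5.25% → $2.60
Burrito bowl $14.95: restaurant meals → 5.25% + 0% county = 5.25% → $0.78
Dry cleaning (3 garments) $27.51: personal services → 4% + 1% county = 5% → $1.38
Subtotal = $142.24; tax = $7.59; total due = $149.83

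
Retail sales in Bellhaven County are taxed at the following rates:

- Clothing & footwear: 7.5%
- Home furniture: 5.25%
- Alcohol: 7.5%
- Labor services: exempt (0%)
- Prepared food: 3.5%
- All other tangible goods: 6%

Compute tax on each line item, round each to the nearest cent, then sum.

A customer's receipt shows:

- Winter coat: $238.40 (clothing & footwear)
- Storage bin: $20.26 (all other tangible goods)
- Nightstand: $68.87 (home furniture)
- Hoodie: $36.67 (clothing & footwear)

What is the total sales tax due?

Winter coat $238.40: clothing & footwear → 7.5% → $17.88
Storage bin $20.26: all other tangible goods → 6% → $1.22
Nightstand $68.87: home furniture → 5.25% → $3.62
Hoodie $36.67: clothing & footwear → 7.5% → $2.75
Total tax = $17.88 + $1.22 + $3.62 + $2.75 = $25.47

$25.47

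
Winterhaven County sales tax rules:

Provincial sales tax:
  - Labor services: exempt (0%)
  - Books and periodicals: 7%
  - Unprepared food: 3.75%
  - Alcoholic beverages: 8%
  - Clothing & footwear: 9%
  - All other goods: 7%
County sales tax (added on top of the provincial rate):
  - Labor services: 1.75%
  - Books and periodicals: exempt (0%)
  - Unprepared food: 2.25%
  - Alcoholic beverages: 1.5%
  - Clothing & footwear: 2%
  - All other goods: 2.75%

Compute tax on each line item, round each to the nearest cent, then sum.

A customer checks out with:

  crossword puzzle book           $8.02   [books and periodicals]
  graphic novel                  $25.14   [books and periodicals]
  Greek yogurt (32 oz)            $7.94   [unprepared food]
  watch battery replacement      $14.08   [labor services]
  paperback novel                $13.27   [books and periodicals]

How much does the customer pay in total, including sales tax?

$72.43

Crossword puzzle book $8.02: books and periodicals → 7% + 0% county = 7% → $0.56
Graphic novel $25.14: books and periodicals → 7% + 0% county = 7% → $1.76
Greek yogurt (32 oz) $7.94: unprepared food → 3.75% + 2.25% county = 6% → $0.48
Watch battery replacement $14.08: labor services → 0% + 1.75% county = 1.75% → $0.25
Paperback novel $13.27: books and periodicals → 7% + 0% county = 7% → $0.93
Subtotal = $68.45; tax = $3.98; total due = $72.43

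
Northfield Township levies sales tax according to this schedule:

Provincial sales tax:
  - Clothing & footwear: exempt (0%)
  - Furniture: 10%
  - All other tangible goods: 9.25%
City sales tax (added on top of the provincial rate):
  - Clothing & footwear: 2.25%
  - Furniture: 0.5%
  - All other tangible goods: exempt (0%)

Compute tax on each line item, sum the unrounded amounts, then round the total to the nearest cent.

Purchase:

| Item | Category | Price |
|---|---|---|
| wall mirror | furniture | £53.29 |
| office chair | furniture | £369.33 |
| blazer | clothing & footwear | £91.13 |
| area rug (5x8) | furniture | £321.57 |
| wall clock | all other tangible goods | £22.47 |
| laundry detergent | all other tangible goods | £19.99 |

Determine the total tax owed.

Wall mirror £53.29: furniture → 10% + 0.5% city = 10.5% → £5.59545
Office chair £369.33: furniture → 10% + 0.5% city = 10.5% → £38.77965
Blazer £91.13: clothing & footwear → 0% + 2.25% city = 2.25% → £2.050425
Area rug (5x8) £321.57: furniture → 10% + 0.5% city = 10.5% → £33.76485
Wall clock £22.47: all other tangible goods → 9.25% + 0% city = 9.25% → £2.078475
Laundry detergent £19.99: all other tangible goods → 9.25% + 0% city = 9.25% → £1.849075
Unrounded tax sum = £84.117925 → £84.12

£84.12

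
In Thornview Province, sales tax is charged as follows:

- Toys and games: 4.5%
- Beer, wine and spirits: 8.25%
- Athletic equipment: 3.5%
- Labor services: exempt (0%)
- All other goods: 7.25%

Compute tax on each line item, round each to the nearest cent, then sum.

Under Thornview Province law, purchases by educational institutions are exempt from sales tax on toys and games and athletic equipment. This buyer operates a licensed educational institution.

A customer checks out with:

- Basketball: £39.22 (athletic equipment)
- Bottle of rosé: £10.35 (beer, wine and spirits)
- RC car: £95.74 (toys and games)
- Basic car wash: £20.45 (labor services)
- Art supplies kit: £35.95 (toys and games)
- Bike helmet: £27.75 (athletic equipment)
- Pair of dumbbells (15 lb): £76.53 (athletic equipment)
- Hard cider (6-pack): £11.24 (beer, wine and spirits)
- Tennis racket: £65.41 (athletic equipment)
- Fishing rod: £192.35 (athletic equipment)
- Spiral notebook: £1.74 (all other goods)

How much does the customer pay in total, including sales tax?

£578.64

Basketball £39.22: athletic equipment, buyer-exempt → 0% → £0.00
Bottle of rosé £10.35: beer, wine and spirits → 8.25% → £0.85
RC car £95.74: toys and games, buyer-exempt → 0% → £0.00
Basic car wash £20.45: labor services → 0% → £0.00
Art supplies kit £35.95: toys and games, buyer-exempt → 0% → £0.00
Bike helmet £27.75: athletic equipment, buyer-exempt → 0% → £0.00
Pair of dumbbells (15 lb) £76.53: athletic equipment, buyer-exempt → 0% → £0.00
Hard cider (6-pack) £11.24: beer, wine and spirits → 8.25% → £0.93
Tennis racket £65.41: athletic equipment, buyer-exempt → 0% → £0.00
Fishing rod £192.35: athletic equipment, buyer-exempt → 0% → £0.00
Spiral notebook £1.74: all other goods → 7.25% → £0.13
Subtotal = £576.73; tax = £1.91; total due = £578.64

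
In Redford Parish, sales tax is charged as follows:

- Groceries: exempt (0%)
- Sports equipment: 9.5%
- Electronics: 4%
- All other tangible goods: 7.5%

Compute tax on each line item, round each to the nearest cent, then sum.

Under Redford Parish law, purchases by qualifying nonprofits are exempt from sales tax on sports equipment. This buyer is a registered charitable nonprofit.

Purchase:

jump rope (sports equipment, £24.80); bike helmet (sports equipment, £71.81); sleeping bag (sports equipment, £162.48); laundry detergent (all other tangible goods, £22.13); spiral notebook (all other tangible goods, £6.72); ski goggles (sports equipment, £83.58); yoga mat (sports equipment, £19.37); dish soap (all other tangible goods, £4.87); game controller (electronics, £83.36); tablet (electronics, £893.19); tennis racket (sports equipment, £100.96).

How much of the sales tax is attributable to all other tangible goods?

Laundry detergent £22.13: all other tangible goods → 7.5% → £1.66
Spiral notebook £6.72: all other tangible goods → 7.5% → £0.50
Dish soap £4.87: all other tangible goods → 7.5% → £0.37
Tax on all other tangible goods = £1.66 + £0.50 + £0.37 = £2.53

£2.53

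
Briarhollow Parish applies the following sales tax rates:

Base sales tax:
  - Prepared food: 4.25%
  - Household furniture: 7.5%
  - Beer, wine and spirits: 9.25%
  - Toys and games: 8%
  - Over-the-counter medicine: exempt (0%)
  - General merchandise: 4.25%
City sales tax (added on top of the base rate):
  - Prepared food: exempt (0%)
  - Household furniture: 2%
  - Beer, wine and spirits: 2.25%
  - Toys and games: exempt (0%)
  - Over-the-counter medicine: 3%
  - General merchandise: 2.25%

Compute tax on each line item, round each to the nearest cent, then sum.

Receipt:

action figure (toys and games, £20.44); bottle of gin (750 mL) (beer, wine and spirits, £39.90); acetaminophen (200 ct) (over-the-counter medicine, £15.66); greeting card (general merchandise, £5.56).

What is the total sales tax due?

£7.06

Action figure £20.44: toys and games → 8% + 0% city = 8% → £1.64
Bottle of gin (750 mL) £39.90: beer, wine and spirits → 9.25% + 2.25% city = 11.5% → £4.59
Acetaminophen (200 ct) £15.66: over-the-counter medicine → 0% + 3% city = 3% → £0.47
Greeting card £5.56: general merchandise → 4.25% + 2.25% city = 6.5% → £0.36
Total tax = £1.64 + £4.59 + £0.47 + £0.36 = £7.06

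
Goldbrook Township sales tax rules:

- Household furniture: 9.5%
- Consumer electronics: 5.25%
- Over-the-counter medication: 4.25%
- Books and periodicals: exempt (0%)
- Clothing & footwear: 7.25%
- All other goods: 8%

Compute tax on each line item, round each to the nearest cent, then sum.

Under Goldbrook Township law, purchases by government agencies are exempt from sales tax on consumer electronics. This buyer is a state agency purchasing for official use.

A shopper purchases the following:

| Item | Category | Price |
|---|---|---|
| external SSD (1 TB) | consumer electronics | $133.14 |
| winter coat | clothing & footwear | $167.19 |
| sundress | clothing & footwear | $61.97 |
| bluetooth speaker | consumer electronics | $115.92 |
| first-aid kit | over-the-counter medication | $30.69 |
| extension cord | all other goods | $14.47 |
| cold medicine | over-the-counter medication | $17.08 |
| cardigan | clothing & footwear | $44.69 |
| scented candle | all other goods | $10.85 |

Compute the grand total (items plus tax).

$619.91

External SSD (1 TB) $133.14: consumer electronics, buyer-exempt → 0% → $0.00
Winter coat $167.19: clothing & footwear → 7.25% → $12.12
Sundress $61.97: clothing & footwear → 7.25% → $4.49
Bluetooth speaker $115.92: consumer electronics, buyer-exempt → 0% → $0.00
First-aid kit $30.69: over-the-counter medication → 4.25% → $1.30
Extension cord $14.47: all other goods → 8% → $1.16
Cold medicine $17.08: over-the-counter medication → 4.25% → $0.73
Cardigan $44.69: clothing & footwear → 7.25% → $3.24
Scented candle $10.85: all other goods → 8% → $0.87
Subtotal = $596.00; tax = $23.91; total due = $619.91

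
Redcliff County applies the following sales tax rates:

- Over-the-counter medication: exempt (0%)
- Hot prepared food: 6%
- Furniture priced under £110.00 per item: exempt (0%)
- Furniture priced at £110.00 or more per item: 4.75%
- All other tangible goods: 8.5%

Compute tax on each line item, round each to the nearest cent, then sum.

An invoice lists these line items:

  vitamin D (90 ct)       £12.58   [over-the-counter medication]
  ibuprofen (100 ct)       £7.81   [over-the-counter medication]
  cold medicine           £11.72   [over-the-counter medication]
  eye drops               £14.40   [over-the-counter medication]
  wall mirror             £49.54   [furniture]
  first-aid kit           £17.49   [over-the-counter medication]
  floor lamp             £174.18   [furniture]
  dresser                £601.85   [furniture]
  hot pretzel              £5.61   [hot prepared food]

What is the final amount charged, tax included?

£932.38

Vitamin D (90 ct) £12.58: over-the-counter medication → 0% → £0.00
Ibuprofen (100 ct) £7.81: over-the-counter medication → 0% → £0.00
Cold medicine £11.72: over-the-counter medication → 0% → £0.00
Eye drops £14.40: over-the-counter medication → 0% → £0.00
Wall mirror £49.54: furniture, under £110.00 → 0% → £0.00
First-aid kit £17.49: over-the-counter medication → 0% → £0.00
Floor lamp £174.18: furniture, £110.00 or more → 4.75% → £8.27
Dresser £601.85: furniture, £110.00 or more → 4.75% → £28.59
Hot pretzel £5.61: hot prepared food → 6% → £0.34
Subtotal = £895.18; tax = £37.20; total due = £932.38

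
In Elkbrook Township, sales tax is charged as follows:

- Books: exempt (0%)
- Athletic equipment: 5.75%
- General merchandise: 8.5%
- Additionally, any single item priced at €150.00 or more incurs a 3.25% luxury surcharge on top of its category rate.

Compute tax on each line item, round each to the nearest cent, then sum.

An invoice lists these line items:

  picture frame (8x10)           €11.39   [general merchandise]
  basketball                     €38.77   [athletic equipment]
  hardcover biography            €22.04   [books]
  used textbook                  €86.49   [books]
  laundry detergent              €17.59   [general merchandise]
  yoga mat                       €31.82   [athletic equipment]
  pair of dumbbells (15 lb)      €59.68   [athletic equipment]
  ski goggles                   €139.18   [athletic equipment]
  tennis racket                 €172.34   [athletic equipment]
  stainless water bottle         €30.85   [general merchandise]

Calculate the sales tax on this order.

Picture frame (8x10) €11.39: general merchandise → 8.5% → €0.97
Basketball €38.77: athletic equipment → 5.75% → €2.23
Hardcover biography €22.04: books → 0% → €0.00
Used textbook €86.49: books → 0% → €0.00
Laundry detergent €17.59: general merchandise → 8.5% → €1.50
Yoga mat €31.82: athletic equipment → 5.75% → €1.83
Pair of dumbbells (15 lb) €59.68: athletic equipment → 5.75% → €3.43
Ski goggles €139.18: athletic equipment → 5.75% → €8.00
Tennis racket €172.34: athletic equipment → 5.75% + 3.25% surcharge = 9% → €15.51
Stainless water bottle €30.85: general merchandise → 8.5% → €2.62
Total tax = €0.97 + €2.23 + €1.50 + €1.83 + €3.43 + €8.00 + €15.51 + €2.62 = €36.09

€36.09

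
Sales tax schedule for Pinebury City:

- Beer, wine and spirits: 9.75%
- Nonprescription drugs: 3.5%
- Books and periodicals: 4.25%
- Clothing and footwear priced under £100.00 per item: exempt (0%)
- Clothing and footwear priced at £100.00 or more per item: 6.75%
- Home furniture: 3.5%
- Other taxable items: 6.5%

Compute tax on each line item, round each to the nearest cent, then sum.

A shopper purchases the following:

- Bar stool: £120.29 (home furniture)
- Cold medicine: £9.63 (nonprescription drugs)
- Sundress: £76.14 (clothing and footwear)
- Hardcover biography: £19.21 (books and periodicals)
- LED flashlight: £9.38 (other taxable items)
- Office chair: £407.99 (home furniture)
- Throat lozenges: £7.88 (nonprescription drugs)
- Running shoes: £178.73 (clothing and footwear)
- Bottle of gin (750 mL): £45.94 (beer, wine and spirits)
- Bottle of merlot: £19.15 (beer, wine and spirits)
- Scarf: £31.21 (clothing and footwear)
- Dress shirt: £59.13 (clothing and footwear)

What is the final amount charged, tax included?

Bar stool £120.29: home furniture → 3.5% → £4.21
Cold medicine £9.63: nonprescription drugs → 3.5% → £0.34
Sundress £76.14: clothing and footwear, under £100.00 → 0% → £0.00
Hardcover biography £19.21: books and periodicals → 4.25% → £0.82
LED flashlight £9.38: other taxable items → 6.5% → £0.61
Office chair £407.99: home furniture → 3.5% → £14.28
Throat lozenges £7.88: nonprescription drugs → 3.5% → £0.28
Running shoes £178.73: clothing and footwear, £100.00 or more → 6.75% → £12.06
Bottle of gin (750 mL) £45.94: beer, wine and spirits → 9.75% → £4.48
Bottle of merlot £19.15: beer, wine and spirits → 9.75% → £1.87
Scarf £31.21: clothing and footwear, under £100.00 → 0% → £0.00
Dress shirt £59.13: clothing and footwear, under £100.00 → 0% → £0.00
Subtotal = £984.68; tax = £38.95; total due = £1023.63

£1023.63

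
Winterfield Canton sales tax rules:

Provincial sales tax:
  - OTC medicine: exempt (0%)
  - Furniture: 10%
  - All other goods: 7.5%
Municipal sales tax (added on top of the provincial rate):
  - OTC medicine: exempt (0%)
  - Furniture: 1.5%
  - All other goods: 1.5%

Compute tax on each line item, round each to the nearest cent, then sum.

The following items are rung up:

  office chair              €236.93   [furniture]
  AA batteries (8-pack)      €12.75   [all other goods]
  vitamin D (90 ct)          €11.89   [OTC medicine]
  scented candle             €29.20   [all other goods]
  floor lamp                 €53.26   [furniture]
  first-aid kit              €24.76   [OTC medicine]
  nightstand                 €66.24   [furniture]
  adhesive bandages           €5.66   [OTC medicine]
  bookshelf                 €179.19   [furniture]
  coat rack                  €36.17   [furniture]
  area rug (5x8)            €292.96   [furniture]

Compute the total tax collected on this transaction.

€103.23

Office chair €236.93: furniture → 10% + 1.5% municipal = 11.5% → €27.25
AA batteries (8-pack) €12.75: all other goods → 7.5% + 1.5% municipal = 9% → €1.15
Vitamin D (90 ct) €11.89: OTC medicine → 0% + 0% municipal = 0% → €0.00
Scented candle €29.20: all other goods → 7.5% + 1.5% municipal = 9% → €2.63
Floor lamp €53.26: furniture → 10% + 1.5% municipal = 11.5% → €6.12
First-aid kit €24.76: OTC medicine → 0% + 0% municipal = 0% → €0.00
Nightstand €66.24: furniture → 10% + 1.5% municipal = 11.5% → €7.62
Adhesive bandages €5.66: OTC medicine → 0% + 0% municipal = 0% → €0.00
Bookshelf €179.19: furniture → 10% + 1.5% municipal = 11.5% → €20.61
Coat rack €36.17: furniture → 10% + 1.5% municipal = 11.5% → €4.16
Area rug (5x8) €292.96: furniture → 10% + 1.5% municipal = 11.5% → €33.69
Total tax = €27.25 + €1.15 + €2.63 + €6.12 + €7.62 + €20.61 + €4.16 + €33.69 = €103.23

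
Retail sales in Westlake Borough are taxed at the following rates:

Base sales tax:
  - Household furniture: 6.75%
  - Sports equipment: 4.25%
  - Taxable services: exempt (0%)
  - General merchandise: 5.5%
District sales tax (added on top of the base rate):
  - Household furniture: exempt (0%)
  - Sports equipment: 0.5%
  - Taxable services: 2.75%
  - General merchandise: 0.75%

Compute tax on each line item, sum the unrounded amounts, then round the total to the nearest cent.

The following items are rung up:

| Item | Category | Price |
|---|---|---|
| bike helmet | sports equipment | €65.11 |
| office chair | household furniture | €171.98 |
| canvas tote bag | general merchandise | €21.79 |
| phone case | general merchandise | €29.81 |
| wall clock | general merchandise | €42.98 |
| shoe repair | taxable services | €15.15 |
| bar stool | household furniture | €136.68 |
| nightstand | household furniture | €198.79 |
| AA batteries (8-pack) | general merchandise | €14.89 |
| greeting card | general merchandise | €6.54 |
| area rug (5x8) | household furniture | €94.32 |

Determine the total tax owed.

Bike helmet €65.11: sports equipment → 4.25% + 0.5% district = 4.75% → €3.092725
Office chair €171.98: household furniture → 6.75% + 0% district = 6.75% → €11.60865
Canvas tote bag €21.79: general merchandise → 5.5% + 0.75% district = 6.25% → €1.361875
Phone case €29.81: general merchandise → 5.5% + 0.75% district = 6.25% → €1.863125
Wall clock €42.98: general merchandise → 5.5% + 0.75% district = 6.25% → €2.68625
Shoe repair €15.15: taxable services → 0% + 2.75% district = 2.75% → €0.416625
Bar stool €136.68: household furniture → 6.75% + 0% district = 6.75% → €9.2259
Nightstand €198.79: household furniture → 6.75% + 0% district = 6.75% → €13.418325
AA batteries (8-pack) €14.89: general merchandise → 5.5% + 0.75% district = 6.25% → €0.930625
Greeting card €6.54: general merchandise → 5.5% + 0.75% district = 6.25% → €0.40875
Area rug (5x8) €94.32: household furniture → 6.75% + 0% district = 6.75% → €6.3666
Unrounded tax sum = €51.37945 → €51.38

€51.38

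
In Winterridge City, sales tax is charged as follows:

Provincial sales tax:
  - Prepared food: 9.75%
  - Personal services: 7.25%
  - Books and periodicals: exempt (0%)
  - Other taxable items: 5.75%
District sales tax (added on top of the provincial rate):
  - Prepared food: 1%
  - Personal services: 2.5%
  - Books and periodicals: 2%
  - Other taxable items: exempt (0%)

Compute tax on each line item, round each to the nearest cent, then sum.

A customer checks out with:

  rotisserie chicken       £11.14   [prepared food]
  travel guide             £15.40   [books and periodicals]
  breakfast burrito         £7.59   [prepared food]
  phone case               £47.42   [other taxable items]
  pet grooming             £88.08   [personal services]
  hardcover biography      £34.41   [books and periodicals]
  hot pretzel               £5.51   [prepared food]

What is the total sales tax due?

Rotisserie chicken £11.14: prepared food → 9.75% + 1% district = 10.75% → £1.20
Travel guide £15.40: books and periodicals → 0% + 2% district = 2% → £0.31
Breakfast burrito £7.59: prepared food → 9.75% + 1% district = 10.75% → £0.82
Phone case £47.42: other taxable items → 5.75% + 0% district = 5.75% → £2.73
Pet grooming £88.08: personal services → 7.25% + 2.5% district = 9.75% → £8.59
Hardcover biography £34.41: books and periodicals → 0% + 2% district = 2% → £0.69
Hot pretzel £5.51: prepared food → 9.75% + 1% district = 10.75% → £0.59
Total tax = £1.20 + £0.31 + £0.82 + £2.73 + £8.59 + £0.69 + £0.59 = £14.93

£14.93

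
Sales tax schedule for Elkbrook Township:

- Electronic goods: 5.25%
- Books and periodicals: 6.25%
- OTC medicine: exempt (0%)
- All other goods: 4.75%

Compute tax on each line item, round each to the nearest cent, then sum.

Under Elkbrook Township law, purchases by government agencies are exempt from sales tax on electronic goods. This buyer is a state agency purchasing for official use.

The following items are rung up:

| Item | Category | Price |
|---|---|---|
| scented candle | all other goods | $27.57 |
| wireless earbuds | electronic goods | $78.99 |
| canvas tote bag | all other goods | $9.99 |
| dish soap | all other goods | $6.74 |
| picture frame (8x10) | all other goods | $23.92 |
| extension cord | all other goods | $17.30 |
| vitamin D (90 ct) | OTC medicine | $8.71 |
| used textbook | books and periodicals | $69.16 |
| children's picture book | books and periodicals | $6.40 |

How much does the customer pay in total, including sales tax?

Scented candle $27.57: all other goods → 4.75% → $1.31
Wireless earbuds $78.99: electronic goods, buyer-exempt → 0% → $0.00
Canvas tote bag $9.99: all other goods → 4.75% → $0.47
Dish soap $6.74: all other goods → 4.75% → $0.32
Picture frame (8x10) $23.92: all other goods → 4.75% → $1.14
Extension cord $17.30: all other goods → 4.75% → $0.82
Vitamin D (90 ct) $8.71: OTC medicine → 0% → $0.00
Used textbook $69.16: books and periodicals → 6.25% → $4.32
Children's picture book $6.40: books and periodicals → 6.25% → $0.40
Subtotal = $248.78; tax = $8.78; total due = $257.56

$257.56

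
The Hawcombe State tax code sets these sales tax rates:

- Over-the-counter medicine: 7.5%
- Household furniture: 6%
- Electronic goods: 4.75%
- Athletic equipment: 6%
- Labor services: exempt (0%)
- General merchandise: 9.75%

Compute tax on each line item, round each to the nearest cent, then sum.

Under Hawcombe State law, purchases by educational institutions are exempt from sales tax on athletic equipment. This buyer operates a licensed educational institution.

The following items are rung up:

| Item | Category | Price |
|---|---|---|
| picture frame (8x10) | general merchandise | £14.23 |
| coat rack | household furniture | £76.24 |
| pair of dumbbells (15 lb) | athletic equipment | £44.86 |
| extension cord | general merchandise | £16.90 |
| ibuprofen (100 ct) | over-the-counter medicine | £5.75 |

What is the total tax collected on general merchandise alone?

Picture frame (8x10) £14.23: general merchandise → 9.75% → £1.39
Extension cord £16.90: general merchandise → 9.75% → £1.65
Tax on general merchandise = £1.39 + £1.65 = £3.04

£3.04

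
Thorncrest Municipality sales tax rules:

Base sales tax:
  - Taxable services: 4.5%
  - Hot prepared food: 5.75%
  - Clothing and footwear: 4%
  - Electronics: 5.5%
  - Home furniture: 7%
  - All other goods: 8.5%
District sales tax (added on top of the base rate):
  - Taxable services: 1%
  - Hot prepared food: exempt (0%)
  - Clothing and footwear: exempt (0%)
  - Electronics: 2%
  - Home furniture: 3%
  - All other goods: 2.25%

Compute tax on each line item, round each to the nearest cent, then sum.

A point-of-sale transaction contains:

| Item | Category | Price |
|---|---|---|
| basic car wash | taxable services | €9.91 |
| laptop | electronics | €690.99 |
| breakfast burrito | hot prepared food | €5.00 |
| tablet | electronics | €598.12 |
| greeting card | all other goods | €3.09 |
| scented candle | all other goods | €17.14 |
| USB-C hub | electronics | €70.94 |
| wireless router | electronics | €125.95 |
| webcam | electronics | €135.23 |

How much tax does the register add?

Basic car wash €9.91: taxable services → 4.5% + 1% district = 5.5% → €0.55
Laptop €690.99: electronics → 5.5% + 2% district = 7.5% → €51.82
Breakfast burrito €5.00: hot prepared food → 5.75% + 0% district = 5.75% → €0.29
Tablet €598.12: electronics → 5.5% + 2% district = 7.5% → €44.86
Greeting card €3.09: all other goods → 8.5% + 2.25% district = 10.75% → €0.33
Scented candle €17.14: all other goods → 8.5% + 2.25% district = 10.75% → €1.84
USB-C hub €70.94: electronics → 5.5% + 2% district = 7.5% → €5.32
Wireless router €125.95: electronics → 5.5% + 2% district = 7.5% → €9.45
Webcam €135.23: electronics → 5.5% + 2% district = 7.5% → €10.14
Total tax = €0.55 + €51.82 + €0.29 + €44.86 + €0.33 + €1.84 + €5.32 + €9.45 + €10.14 = €124.60

€124.60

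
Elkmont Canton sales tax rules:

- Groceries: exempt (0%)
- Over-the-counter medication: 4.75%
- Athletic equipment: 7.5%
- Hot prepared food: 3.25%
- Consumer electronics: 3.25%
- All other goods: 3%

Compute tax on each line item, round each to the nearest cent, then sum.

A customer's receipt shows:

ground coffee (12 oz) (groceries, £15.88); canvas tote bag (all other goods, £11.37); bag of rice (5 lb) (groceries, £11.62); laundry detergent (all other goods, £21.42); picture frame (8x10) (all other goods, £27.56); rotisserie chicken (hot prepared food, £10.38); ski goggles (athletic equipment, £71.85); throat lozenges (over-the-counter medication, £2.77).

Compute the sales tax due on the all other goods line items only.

£1.81

Canvas tote bag £11.37: all other goods → 3% → £0.34
Laundry detergent £21.42: all other goods → 3% → £0.64
Picture frame (8x10) £27.56: all other goods → 3% → £0.83
Tax on all other goods = £0.34 + £0.64 + £0.83 = £1.81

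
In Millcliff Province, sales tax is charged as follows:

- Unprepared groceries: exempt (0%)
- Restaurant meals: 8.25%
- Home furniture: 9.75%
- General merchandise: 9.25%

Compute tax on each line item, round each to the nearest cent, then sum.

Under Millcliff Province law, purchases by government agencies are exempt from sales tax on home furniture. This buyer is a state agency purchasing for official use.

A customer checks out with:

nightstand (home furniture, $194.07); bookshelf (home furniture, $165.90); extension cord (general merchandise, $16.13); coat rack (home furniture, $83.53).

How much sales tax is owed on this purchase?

Nightstand $194.07: home furniture, buyer-exempt → 0% → $0.00
Bookshelf $165.90: home furniture, buyer-exempt → 0% → $0.00
Extension cord $16.13: general merchandise → 9.25% → $1.49
Coat rack $83.53: home furniture, buyer-exempt → 0% → $0.00
Total tax = $1.49

$1.49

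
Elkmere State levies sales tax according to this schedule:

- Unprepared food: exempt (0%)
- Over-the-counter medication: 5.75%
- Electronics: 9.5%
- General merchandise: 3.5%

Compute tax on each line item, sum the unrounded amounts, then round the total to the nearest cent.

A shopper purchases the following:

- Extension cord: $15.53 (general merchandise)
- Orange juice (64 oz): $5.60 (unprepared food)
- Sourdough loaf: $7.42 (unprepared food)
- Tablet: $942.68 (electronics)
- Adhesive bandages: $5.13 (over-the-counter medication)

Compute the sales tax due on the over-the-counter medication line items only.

Adhesive bandages $5.13: over-the-counter medication → 5.75% → $0.294975
Tax on over-the-counter medication: unrounded sum = $0.294975 → $0.29

$0.29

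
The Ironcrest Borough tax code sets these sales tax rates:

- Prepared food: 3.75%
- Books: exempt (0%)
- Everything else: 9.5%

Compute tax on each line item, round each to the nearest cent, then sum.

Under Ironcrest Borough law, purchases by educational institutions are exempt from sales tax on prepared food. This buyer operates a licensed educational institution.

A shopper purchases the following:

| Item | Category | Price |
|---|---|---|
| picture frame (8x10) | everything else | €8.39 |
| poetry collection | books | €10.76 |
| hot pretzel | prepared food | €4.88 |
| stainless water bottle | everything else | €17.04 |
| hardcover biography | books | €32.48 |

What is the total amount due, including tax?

Picture frame (8x10) €8.39: everything else → 9.5% → €0.80
Poetry collection €10.76: books → 0% → €0.00
Hot pretzel €4.88: prepared food, buyer-exempt → 0% → €0.00
Stainless water bottle €17.04: everything else → 9.5% → €1.62
Hardcover biography €32.48: books → 0% → €0.00
Subtotal = €73.55; tax = €2.42; total due = €75.97

€75.97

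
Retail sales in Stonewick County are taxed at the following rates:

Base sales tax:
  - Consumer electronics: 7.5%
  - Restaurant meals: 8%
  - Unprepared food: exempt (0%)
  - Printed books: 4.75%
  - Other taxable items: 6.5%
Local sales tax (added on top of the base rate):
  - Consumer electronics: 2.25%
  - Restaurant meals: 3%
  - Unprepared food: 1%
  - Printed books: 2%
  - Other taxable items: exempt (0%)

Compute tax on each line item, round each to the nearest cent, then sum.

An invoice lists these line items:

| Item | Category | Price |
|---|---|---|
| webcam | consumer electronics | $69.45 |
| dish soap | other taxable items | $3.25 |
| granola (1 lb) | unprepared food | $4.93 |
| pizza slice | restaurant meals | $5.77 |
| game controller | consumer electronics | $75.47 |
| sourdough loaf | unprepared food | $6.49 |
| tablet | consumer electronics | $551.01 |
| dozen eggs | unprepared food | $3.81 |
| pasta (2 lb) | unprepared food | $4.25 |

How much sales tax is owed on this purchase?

Webcam $69.45: consumer electronics → 7.5% + 2.25% local = 9.75% → $6.77
Dish soap $3.25: other taxable items → 6.5% + 0% local = 6.5% → $0.21
Granola (1 lb) $4.93: unprepared food → 0% + 1% local = 1% → $0.05
Pizza slice $5.77: restaurant meals → 8% + 3% local = 11% → $0.63
Game controller $75.47: consumer electronics → 7.5% + 2.25% local = 9.75% → $7.36
Sourdough loaf $6.49: unprepared food → 0% + 1% local = 1% → $0.06
Tablet $551.01: consumer electronics → 7.5% + 2.25% local = 9.75% → $53.72
Dozen eggs $3.81: unprepared food → 0% + 1% local = 1% → $0.04
Pasta (2 lb) $4.25: unprepared food → 0% + 1% local = 1% → $0.04
Total tax = $6.77 + $0.21 + $0.05 + $0.63 + $7.36 + $0.06 + $53.72 + $0.04 + $0.04 = $68.88

$68.88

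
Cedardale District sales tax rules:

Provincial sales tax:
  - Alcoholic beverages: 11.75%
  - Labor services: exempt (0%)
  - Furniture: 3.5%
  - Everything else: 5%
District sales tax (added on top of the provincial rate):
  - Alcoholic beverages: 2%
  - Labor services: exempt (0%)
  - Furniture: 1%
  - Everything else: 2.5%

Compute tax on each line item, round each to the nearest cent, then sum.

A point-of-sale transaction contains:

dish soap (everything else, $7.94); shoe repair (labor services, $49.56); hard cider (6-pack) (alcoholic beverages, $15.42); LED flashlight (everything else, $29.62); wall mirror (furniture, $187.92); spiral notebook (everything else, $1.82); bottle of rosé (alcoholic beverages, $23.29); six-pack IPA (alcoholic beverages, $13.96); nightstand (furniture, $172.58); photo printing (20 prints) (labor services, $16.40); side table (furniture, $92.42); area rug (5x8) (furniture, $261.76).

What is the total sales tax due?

Dish soap $7.94: everything else → 5% + 2.5% district = 7.5% → $0.60
Shoe repair $49.56: labor services → 0% + 0% district = 0% → $0.00
Hard cider (6-pack) $15.42: alcoholic beverages → 11.75% + 2% district = 13.75% → $2.12
LED flashlight $29.62: everything else → 5% + 2.5% district = 7.5% → $2.22
Wall mirror $187.92: furniture → 3.5% + 1% district = 4.5% → $8.46
Spiral notebook $1.82: everything else → 5% + 2.5% district = 7.5% → $0.14
Bottle of rosé $23.29: alcoholic beverages → 11.75% + 2% district = 13.75% → $3.20
Six-pack IPA $13.96: alcoholic beverages → 11.75% + 2% district = 13.75% → $1.92
Nightstand $172.58: furniture → 3.5% + 1% district = 4.5% → $7.77
Photo printing (20 prints) $16.40: labor services → 0% + 0% district = 0% → $0.00
Side table $92.42: furniture → 3.5% + 1% district = 4.5% → $4.16
Area rug (5x8) $261.76: furniture → 3.5% + 1% district = 4.5% → $11.78
Total tax = $0.60 + $2.12 + $2.22 + $8.46 + $0.14 + $3.20 + $1.92 + $7.77 + $4.16 + $11.78 = $42.37

$42.37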